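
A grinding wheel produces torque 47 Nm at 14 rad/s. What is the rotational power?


Given: tau = 47 Nm, omega = 14 rad/s
Using P = tau * omega
P = 47 * 14
P = 658 W

658 W


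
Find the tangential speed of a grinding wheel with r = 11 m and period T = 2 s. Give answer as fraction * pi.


Given: radius r = 11 m, period T = 2 s
Using v = 2*pi*r / T
v = 2*pi*11 / 2
v = 22*pi / 2
v = 11*pi m/s

11*pi m/s


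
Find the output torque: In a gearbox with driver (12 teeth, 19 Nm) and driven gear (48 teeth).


Given: N1 = 12, N2 = 48, T1 = 19 Nm
Using T2/T1 = N2/N1
T2 = T1 * N2 / N1
T2 = 19 * 48 / 12
T2 = 912 / 12
T2 = 76 Nm

76 Nm


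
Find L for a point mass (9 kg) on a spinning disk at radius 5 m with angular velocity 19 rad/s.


Given: m = 9 kg, r = 5 m, omega = 19 rad/s
For a point mass: I = m*r^2
I = 9*5^2 = 9*25 = 225
L = I*omega = 225*19
L = 4275 kg*m^2/s

4275 kg*m^2/s


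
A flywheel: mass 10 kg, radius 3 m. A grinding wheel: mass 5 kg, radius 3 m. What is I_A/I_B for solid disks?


Given: M1=10 kg, R1=3 m, M2=5 kg, R2=3 m
For a disk: I = (1/2)*M*R^2, so I_A/I_B = (M1*R1^2)/(M2*R2^2)
M1*R1^2 = 10*9 = 90
M2*R2^2 = 5*9 = 45
I_A/I_B = 90/45 = 2

2


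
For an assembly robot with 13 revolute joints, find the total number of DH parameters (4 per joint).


Given: 13 joints, 4 DH parameters per joint (d, theta, a, alpha)
Total DH parameters = number_of_joints * 4
Total = 13 * 4
Total = 52

52


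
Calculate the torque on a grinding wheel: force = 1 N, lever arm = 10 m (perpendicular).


Given: F = 1 N, r = 10 m, angle = 90 deg (perpendicular)
Using tau = F * r * sin(90)
sin(90) = 1
tau = 1 * 10 * 1
tau = 10 Nm

10 Nm


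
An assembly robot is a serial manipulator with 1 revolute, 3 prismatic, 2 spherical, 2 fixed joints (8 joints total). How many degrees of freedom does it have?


Given: serial robot with 1 revolute, 3 prismatic, 2 spherical, 2 fixed joints
DOF contribution per joint type: revolute=1, prismatic=1, spherical=3, fixed=0
DOF = 1*1 + 3*1 + 2*3 + 2*0
DOF = 10

10


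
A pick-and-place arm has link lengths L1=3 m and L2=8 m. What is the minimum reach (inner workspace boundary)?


Given: L1 = 3 m, L2 = 8 m
For a 2-link planar arm, min reach = |L1 - L2| (second link folded back)
Min reach = |3 - 8|
Min reach = 5 m

5 m


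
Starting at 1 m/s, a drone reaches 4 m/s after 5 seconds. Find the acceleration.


Given: initial velocity v0 = 1 m/s, final velocity v = 4 m/s, time t = 5 s
Using a = (v - v0) / t
a = (4 - 1) / 5
a = 3 / 5
a = 3/5 m/s^2

3/5 m/s^2


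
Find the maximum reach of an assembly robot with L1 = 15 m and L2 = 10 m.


Given: L1 = 15 m, L2 = 10 m
For a 2-link planar arm, max reach = L1 + L2 (fully extended)
Max reach = 15 + 10
Max reach = 25 m

25 m


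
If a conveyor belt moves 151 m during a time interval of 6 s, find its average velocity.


Given: distance d = 151 m, time t = 6 s
Using v = d / t
v = 151 / 6
v = 151/6 m/s

151/6 m/s


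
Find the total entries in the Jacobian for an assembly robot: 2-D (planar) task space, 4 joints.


Given: task space dimension = 2, joints = 4
Jacobian is a 2 x 4 matrix
Total entries = rows * columns
Total = 2 * 4
Total = 8

8


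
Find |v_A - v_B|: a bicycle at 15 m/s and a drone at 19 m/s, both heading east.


Given: v_A = 15 m/s east, v_B = 19 m/s east
Both move in the same direction; relative speed = |v_A - v_B|
|15 - 19| = |-4|
= 4 m/s

4 m/s


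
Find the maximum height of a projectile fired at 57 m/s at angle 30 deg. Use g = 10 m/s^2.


Given: v0 = 57 m/s, theta = 30 deg, g = 10 m/s^2
sin^2(30) = 1/4
Using H = v0^2 * sin^2(theta) / (2*g)
H = 57^2 * 1/4 / (2*10)
H = 3249 * 1/4 / 20
H = 3249/4 / 20
H = 3249/80 m

3249/80 m


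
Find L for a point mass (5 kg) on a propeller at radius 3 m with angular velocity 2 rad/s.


Given: m = 5 kg, r = 3 m, omega = 2 rad/s
For a point mass: I = m*r^2
I = 5*3^2 = 5*9 = 45
L = I*omega = 45*2
L = 90 kg*m^2/s

90 kg*m^2/s


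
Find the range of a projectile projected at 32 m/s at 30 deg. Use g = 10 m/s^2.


Given: v0 = 32 m/s, theta = 30 deg, g = 10 m/s^2
sin(2*30) = sin(60) = sqrt(3)/2
Using R = v0^2 * sin(2*theta) / g
R = 32^2 * (sqrt(3)/2) / 10
R = 1024 * sqrt(3) / 20
R = 256/5*sqrt(3) m

256/5*sqrt(3) m


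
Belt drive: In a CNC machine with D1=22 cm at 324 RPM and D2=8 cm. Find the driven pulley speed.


Given: D1 = 22 cm, w1 = 324 RPM, D2 = 8 cm
Using D1*w1 = D2*w2
w2 = D1*w1 / D2
w2 = 22*324 / 8
w2 = 7128 / 8
w2 = 891 RPM

891 RPM


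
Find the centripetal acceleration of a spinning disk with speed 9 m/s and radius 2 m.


Given: v = 9 m/s, r = 2 m
Using a_c = v^2 / r
a_c = 9^2 / 2
a_c = 81 / 2
a_c = 81/2 m/s^2

81/2 m/s^2


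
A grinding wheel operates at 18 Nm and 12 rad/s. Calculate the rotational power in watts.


Given: tau = 18 Nm, omega = 12 rad/s
Using P = tau * omega
P = 18 * 12
P = 216 W

216 W


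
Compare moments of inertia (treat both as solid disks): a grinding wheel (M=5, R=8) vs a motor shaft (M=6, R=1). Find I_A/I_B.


Given: M1=5 kg, R1=8 m, M2=6 kg, R2=1 m
For a disk: I = (1/2)*M*R^2, so I_A/I_B = (M1*R1^2)/(M2*R2^2)
M1*R1^2 = 5*64 = 320
M2*R2^2 = 6*1 = 6
I_A/I_B = 320/6 = 160/3

160/3


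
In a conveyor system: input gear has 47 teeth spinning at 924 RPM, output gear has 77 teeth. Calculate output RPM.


Given: N1 = 47 teeth, w1 = 924 RPM, N2 = 77 teeth
Using N1*w1 = N2*w2
w2 = N1*w1 / N2
w2 = 47*924 / 77
w2 = 43428 / 77
w2 = 564 RPM

564 RPM


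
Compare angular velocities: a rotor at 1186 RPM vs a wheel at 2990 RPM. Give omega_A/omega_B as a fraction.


Given: RPM_A = 1186, RPM_B = 2990
omega = 2*pi*RPM/60, so omega_A/omega_B = RPM_A / RPM_B
omega_A/omega_B = 1186 / 2990
omega_A/omega_B = 593/1495

593/1495


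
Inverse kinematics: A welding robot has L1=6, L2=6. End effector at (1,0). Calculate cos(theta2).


Given: L1 = 6, L2 = 6, target (x, y) = (1, 0)
Using cos(theta2) = (x^2 + y^2 - L1^2 - L2^2) / (2*L1*L2)
x^2 + y^2 = 1^2 + 0 = 1
L1^2 + L2^2 = 36 + 36 = 72
Numerator = 1 - 72 = -71
Denominator = 2*6*6 = 72
cos(theta2) = -71/72 = -71/72

-71/72


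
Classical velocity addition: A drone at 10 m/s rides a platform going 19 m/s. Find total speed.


Given: object velocity = 10 m/s, platform velocity = 19 m/s (same direction)
Using classical velocity addition: v_total = v_object + v_platform
v_total = 10 + 19
v_total = 29 m/s

29 m/s


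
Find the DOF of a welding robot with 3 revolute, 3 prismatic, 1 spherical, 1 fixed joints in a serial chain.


Given: serial robot with 3 revolute, 3 prismatic, 1 spherical, 1 fixed joints
DOF contribution per joint type: revolute=1, prismatic=1, spherical=3, fixed=0
DOF = 3*1 + 3*1 + 1*3 + 1*0
DOF = 9

9


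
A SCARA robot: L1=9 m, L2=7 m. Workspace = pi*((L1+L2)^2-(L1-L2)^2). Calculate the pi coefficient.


Given: L1 = 9, L2 = 7
(L1+L2)^2 = (16)^2 = 256
(L1-L2)^2 = (2)^2 = 4
Difference = 256 - 4 = 252
This equals 4*L1*L2 = 4*9*7 = 252
Workspace area = 252*pi

252


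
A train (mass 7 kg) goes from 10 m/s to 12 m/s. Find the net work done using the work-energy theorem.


Given: m = 7 kg, v0 = 10 m/s, v = 12 m/s
Using W = (1/2)*m*(v^2 - v0^2)
v^2 = 12^2 = 144
v0^2 = 10^2 = 100
v^2 - v0^2 = 144 - 100 = 44
W = (1/2)*7*44 = 154 J

154 J


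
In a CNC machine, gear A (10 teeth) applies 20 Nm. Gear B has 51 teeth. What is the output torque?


Given: N1 = 10, N2 = 51, T1 = 20 Nm
Using T2/T1 = N2/N1
T2 = T1 * N2 / N1
T2 = 20 * 51 / 10
T2 = 1020 / 10
T2 = 102 Nm

102 Nm


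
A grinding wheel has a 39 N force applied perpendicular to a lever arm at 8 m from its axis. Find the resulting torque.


Given: F = 39 N, r = 8 m, angle = 90 deg (perpendicular)
Using tau = F * r * sin(90)
sin(90) = 1
tau = 39 * 8 * 1
tau = 312 Nm

312 Nm


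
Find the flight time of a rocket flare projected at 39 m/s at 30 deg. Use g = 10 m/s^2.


Given: v0 = 39 m/s, theta = 30 deg, g = 10 m/s^2
sin(30) = 1/2
Using T = 2*v0*sin(theta) / g
T = 2*39*1/2 / 10
T = 39 / 10
T = 39/10 s

39/10 s


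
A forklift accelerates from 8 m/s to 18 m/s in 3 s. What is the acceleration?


Given: initial velocity v0 = 8 m/s, final velocity v = 18 m/s, time t = 3 s
Using a = (v - v0) / t
a = (18 - 8) / 3
a = 10 / 3
a = 10/3 m/s^2

10/3 m/s^2


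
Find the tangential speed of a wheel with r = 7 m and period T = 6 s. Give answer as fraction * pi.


Given: radius r = 7 m, period T = 6 s
Using v = 2*pi*r / T
v = 2*pi*7 / 6
v = 14*pi / 6
v = 7/3*pi m/s

7/3*pi m/s


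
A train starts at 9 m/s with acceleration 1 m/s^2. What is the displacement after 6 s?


Given: v0 = 9 m/s, a = 1 m/s^2, t = 6 s
Using s = v0*t + (1/2)*a*t^2
s = 9*6 + (1/2)*1*6^2
s = 54 + (1/2)*36
s = 54 + 18
s = 72

72 m


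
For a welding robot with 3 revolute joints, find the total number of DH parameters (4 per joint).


Given: 3 joints, 4 DH parameters per joint (d, theta, a, alpha)
Total DH parameters = number_of_joints * 4
Total = 3 * 4
Total = 12

12


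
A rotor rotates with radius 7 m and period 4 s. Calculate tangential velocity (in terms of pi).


Given: radius r = 7 m, period T = 4 s
Using v = 2*pi*r / T
v = 2*pi*7 / 4
v = 14*pi / 4
v = 7/2*pi m/s

7/2*pi m/s


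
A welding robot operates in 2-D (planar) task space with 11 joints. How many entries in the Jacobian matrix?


Given: task space dimension = 2, joints = 11
Jacobian is a 2 x 11 matrix
Total entries = rows * columns
Total = 2 * 11
Total = 22

22


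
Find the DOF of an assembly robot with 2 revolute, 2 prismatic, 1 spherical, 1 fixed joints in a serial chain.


Given: serial robot with 2 revolute, 2 prismatic, 1 spherical, 1 fixed joints
DOF contribution per joint type: revolute=1, prismatic=1, spherical=3, fixed=0
DOF = 2*1 + 2*1 + 1*3 + 1*0
DOF = 7

7


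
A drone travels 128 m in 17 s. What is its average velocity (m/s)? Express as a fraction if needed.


Given: distance d = 128 m, time t = 17 s
Using v = d / t
v = 128 / 17
v = 128/17 m/s

128/17 m/s


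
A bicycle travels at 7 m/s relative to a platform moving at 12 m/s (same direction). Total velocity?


Given: object velocity = 7 m/s, platform velocity = 12 m/s (same direction)
Using classical velocity addition: v_total = v_object + v_platform
v_total = 7 + 12
v_total = 19 m/s

19 m/s


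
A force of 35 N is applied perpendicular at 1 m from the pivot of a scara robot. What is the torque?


Given: F = 35 N, r = 1 m, angle = 90 deg (perpendicular)
Using tau = F * r * sin(90)
sin(90) = 1
tau = 35 * 1 * 1
tau = 35 Nm

35 Nm


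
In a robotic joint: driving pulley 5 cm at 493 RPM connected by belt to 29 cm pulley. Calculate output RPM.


Given: D1 = 5 cm, w1 = 493 RPM, D2 = 29 cm
Using D1*w1 = D2*w2
w2 = D1*w1 / D2
w2 = 5*493 / 29
w2 = 2465 / 29
w2 = 85 RPM

85 RPM


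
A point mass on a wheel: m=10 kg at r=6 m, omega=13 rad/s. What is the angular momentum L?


Given: m = 10 kg, r = 6 m, omega = 13 rad/s
For a point mass: I = m*r^2
I = 10*6^2 = 10*36 = 360
L = I*omega = 360*13
L = 4680 kg*m^2/s

4680 kg*m^2/s


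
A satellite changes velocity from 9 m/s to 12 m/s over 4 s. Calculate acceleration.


Given: initial velocity v0 = 9 m/s, final velocity v = 12 m/s, time t = 4 s
Using a = (v - v0) / t
a = (12 - 9) / 4
a = 3 / 4
a = 3/4 m/s^2

3/4 m/s^2


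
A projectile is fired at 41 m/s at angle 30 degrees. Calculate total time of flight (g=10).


Given: v0 = 41 m/s, theta = 30 deg, g = 10 m/s^2
sin(30) = 1/2
Using T = 2*v0*sin(theta) / g
T = 2*41*1/2 / 10
T = 41 / 10
T = 41/10 s

41/10 s


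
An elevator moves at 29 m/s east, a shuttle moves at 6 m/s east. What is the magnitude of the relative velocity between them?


Given: v_A = 29 m/s east, v_B = 6 m/s east
Both move in the same direction; relative speed = |v_A - v_B|
|29 - 6| = |23|
= 23 m/s

23 m/s


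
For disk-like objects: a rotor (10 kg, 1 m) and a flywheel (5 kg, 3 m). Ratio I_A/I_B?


Given: M1=10 kg, R1=1 m, M2=5 kg, R2=3 m
For a disk: I = (1/2)*M*R^2, so I_A/I_B = (M1*R1^2)/(M2*R2^2)
M1*R1^2 = 10*1 = 10
M2*R2^2 = 5*9 = 45
I_A/I_B = 10/45 = 2/9

2/9


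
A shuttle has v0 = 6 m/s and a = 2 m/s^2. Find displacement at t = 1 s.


Given: v0 = 6 m/s, a = 2 m/s^2, t = 1 s
Using s = v0*t + (1/2)*a*t^2
s = 6*1 + (1/2)*2*1^2
s = 6 + (1/2)*2
s = 6 + 1
s = 7

7 m


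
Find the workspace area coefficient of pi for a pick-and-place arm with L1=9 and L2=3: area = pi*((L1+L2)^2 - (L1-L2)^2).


Given: L1 = 9, L2 = 3
(L1+L2)^2 = (12)^2 = 144
(L1-L2)^2 = (6)^2 = 36
Difference = 144 - 36 = 108
This equals 4*L1*L2 = 4*9*3 = 108
Workspace area = 108*pi

108


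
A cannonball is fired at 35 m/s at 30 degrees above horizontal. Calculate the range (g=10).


Given: v0 = 35 m/s, theta = 30 deg, g = 10 m/s^2
sin(2*30) = sin(60) = sqrt(3)/2
Using R = v0^2 * sin(2*theta) / g
R = 35^2 * (sqrt(3)/2) / 10
R = 1225 * sqrt(3) / 20
R = 245/4*sqrt(3) m

245/4*sqrt(3) m


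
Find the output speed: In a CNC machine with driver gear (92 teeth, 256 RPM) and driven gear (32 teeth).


Given: N1 = 92 teeth, w1 = 256 RPM, N2 = 32 teeth
Using N1*w1 = N2*w2
w2 = N1*w1 / N2
w2 = 92*256 / 32
w2 = 23552 / 32
w2 = 736 RPM

736 RPM


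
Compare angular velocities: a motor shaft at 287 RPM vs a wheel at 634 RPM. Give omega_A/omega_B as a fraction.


Given: RPM_A = 287, RPM_B = 634
omega = 2*pi*RPM/60, so omega_A/omega_B = RPM_A / RPM_B
omega_A/omega_B = 287 / 634
omega_A/omega_B = 287/634

287/634


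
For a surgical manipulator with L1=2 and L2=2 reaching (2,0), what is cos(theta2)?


Given: L1 = 2, L2 = 2, target (x, y) = (2, 0)
Using cos(theta2) = (x^2 + y^2 - L1^2 - L2^2) / (2*L1*L2)
x^2 + y^2 = 2^2 + 0 = 4
L1^2 + L2^2 = 4 + 4 = 8
Numerator = 4 - 8 = -4
Denominator = 2*2*2 = 8
cos(theta2) = -4/8 = -1/2

-1/2


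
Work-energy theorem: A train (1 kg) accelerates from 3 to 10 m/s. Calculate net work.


Given: m = 1 kg, v0 = 3 m/s, v = 10 m/s
Using W = (1/2)*m*(v^2 - v0^2)
v^2 = 10^2 = 100
v0^2 = 3^2 = 9
v^2 - v0^2 = 100 - 9 = 91
W = (1/2)*1*91 = 91/2 J

91/2 J


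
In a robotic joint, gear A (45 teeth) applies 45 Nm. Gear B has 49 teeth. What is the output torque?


Given: N1 = 45, N2 = 49, T1 = 45 Nm
Using T2/T1 = N2/N1
T2 = T1 * N2 / N1
T2 = 45 * 49 / 45
T2 = 2205 / 45
T2 = 49 Nm

49 Nm


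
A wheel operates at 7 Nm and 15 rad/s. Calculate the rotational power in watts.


Given: tau = 7 Nm, omega = 15 rad/s
Using P = tau * omega
P = 7 * 15
P = 105 W

105 W


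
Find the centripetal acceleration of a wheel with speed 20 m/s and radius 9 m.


Given: v = 20 m/s, r = 9 m
Using a_c = v^2 / r
a_c = 20^2 / 9
a_c = 400 / 9
a_c = 400/9 m/s^2

400/9 m/s^2


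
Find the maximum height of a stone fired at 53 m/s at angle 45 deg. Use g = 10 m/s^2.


Given: v0 = 53 m/s, theta = 45 deg, g = 10 m/s^2
sin^2(45) = 1/2
Using H = v0^2 * sin^2(theta) / (2*g)
H = 53^2 * 1/2 / (2*10)
H = 2809 * 1/2 / 20
H = 2809/2 / 20
H = 2809/40 m

2809/40 m


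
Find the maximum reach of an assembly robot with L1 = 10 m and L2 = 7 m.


Given: L1 = 10 m, L2 = 7 m
For a 2-link planar arm, max reach = L1 + L2 (fully extended)
Max reach = 10 + 7
Max reach = 17 m

17 m


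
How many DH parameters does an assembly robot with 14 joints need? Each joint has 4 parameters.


Given: 14 joints, 4 DH parameters per joint (d, theta, a, alpha)
Total DH parameters = number_of_joints * 4
Total = 14 * 4
Total = 56

56


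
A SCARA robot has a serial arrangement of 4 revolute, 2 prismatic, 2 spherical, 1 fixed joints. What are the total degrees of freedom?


Given: serial robot with 4 revolute, 2 prismatic, 2 spherical, 1 fixed joints
DOF contribution per joint type: revolute=1, prismatic=1, spherical=3, fixed=0
DOF = 4*1 + 2*1 + 2*3 + 1*0
DOF = 12

12


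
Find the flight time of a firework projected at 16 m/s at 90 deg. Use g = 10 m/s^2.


Given: v0 = 16 m/s, theta = 90 deg, g = 10 m/s^2
sin(90) = 1
Using T = 2*v0*sin(theta) / g
T = 2*16*1 / 10
T = 32 / 10
T = 16/5 s

16/5 s


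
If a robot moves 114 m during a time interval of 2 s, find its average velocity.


Given: distance d = 114 m, time t = 2 s
Using v = d / t
v = 114 / 2
v = 57 m/s

57 m/s


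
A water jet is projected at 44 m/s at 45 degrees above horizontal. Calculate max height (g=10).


Given: v0 = 44 m/s, theta = 45 deg, g = 10 m/s^2
sin^2(45) = 1/2
Using H = v0^2 * sin^2(theta) / (2*g)
H = 44^2 * 1/2 / (2*10)
H = 1936 * 1/2 / 20
H = 968 / 20
H = 242/5 m

242/5 m


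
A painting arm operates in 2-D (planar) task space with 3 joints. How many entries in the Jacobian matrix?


Given: task space dimension = 2, joints = 3
Jacobian is a 2 x 3 matrix
Total entries = rows * columns
Total = 2 * 3
Total = 6

6


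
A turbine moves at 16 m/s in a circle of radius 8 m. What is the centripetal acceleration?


Given: v = 16 m/s, r = 8 m
Using a_c = v^2 / r
a_c = 16^2 / 8
a_c = 256 / 8
a_c = 32 m/s^2

32 m/s^2


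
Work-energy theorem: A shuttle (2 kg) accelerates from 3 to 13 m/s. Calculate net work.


Given: m = 2 kg, v0 = 3 m/s, v = 13 m/s
Using W = (1/2)*m*(v^2 - v0^2)
v^2 = 13^2 = 169
v0^2 = 3^2 = 9
v^2 - v0^2 = 169 - 9 = 160
W = (1/2)*2*160 = 160 J

160 J


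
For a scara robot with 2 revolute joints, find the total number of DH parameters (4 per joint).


Given: 2 joints, 4 DH parameters per joint (d, theta, a, alpha)
Total DH parameters = number_of_joints * 4
Total = 2 * 4
Total = 8

8


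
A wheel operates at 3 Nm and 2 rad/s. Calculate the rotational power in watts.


Given: tau = 3 Nm, omega = 2 rad/s
Using P = tau * omega
P = 3 * 2
P = 6 W

6 W


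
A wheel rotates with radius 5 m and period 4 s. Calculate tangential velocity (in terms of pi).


Given: radius r = 5 m, period T = 4 s
Using v = 2*pi*r / T
v = 2*pi*5 / 4
v = 10*pi / 4
v = 5/2*pi m/s

5/2*pi m/s


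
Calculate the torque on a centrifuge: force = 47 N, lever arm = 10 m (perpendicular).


Given: F = 47 N, r = 10 m, angle = 90 deg (perpendicular)
Using tau = F * r * sin(90)
sin(90) = 1
tau = 47 * 10 * 1
tau = 470 Nm

470 Nm


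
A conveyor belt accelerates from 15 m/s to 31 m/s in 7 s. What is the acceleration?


Given: initial velocity v0 = 15 m/s, final velocity v = 31 m/s, time t = 7 s
Using a = (v - v0) / t
a = (31 - 15) / 7
a = 16 / 7
a = 16/7 m/s^2

16/7 m/s^2


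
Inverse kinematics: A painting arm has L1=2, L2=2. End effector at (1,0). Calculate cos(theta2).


Given: L1 = 2, L2 = 2, target (x, y) = (1, 0)
Using cos(theta2) = (x^2 + y^2 - L1^2 - L2^2) / (2*L1*L2)
x^2 + y^2 = 1^2 + 0 = 1
L1^2 + L2^2 = 4 + 4 = 8
Numerator = 1 - 8 = -7
Denominator = 2*2*2 = 8
cos(theta2) = -7/8 = -7/8

-7/8


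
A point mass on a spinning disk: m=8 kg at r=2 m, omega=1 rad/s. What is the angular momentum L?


Given: m = 8 kg, r = 2 m, omega = 1 rad/s
For a point mass: I = m*r^2
I = 8*2^2 = 8*4 = 32
L = I*omega = 32*1
L = 32 kg*m^2/s

32 kg*m^2/s


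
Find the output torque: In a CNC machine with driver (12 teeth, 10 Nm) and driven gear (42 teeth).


Given: N1 = 12, N2 = 42, T1 = 10 Nm
Using T2/T1 = N2/N1
T2 = T1 * N2 / N1
T2 = 10 * 42 / 12
T2 = 420 / 12
T2 = 35 Nm

35 Nm


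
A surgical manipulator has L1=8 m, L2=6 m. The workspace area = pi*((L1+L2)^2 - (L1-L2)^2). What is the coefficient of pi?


Given: L1 = 8, L2 = 6
(L1+L2)^2 = (14)^2 = 196
(L1-L2)^2 = (2)^2 = 4
Difference = 196 - 4 = 192
This equals 4*L1*L2 = 4*8*6 = 192
Workspace area = 192*pi

192


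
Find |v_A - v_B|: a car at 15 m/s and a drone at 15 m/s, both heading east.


Given: v_A = 15 m/s east, v_B = 15 m/s east
Both move in the same direction; relative speed = |v_A - v_B|
|15 - 15| = |0|
= 0 m/s

0 m/s


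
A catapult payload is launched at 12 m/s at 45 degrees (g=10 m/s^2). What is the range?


Given: v0 = 12 m/s, theta = 45 deg, g = 10 m/s^2
sin(2*45) = sin(90) = 1
Using R = v0^2 * sin(2*theta) / g
R = 12^2 * 1 / 10
R = 144 / 10
R = 72/5 m

72/5 m


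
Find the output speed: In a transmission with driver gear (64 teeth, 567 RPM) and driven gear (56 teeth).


Given: N1 = 64 teeth, w1 = 567 RPM, N2 = 56 teeth
Using N1*w1 = N2*w2
w2 = N1*w1 / N2
w2 = 64*567 / 56
w2 = 36288 / 56
w2 = 648 RPM

648 RPM


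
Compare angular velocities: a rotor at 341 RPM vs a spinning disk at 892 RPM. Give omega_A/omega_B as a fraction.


Given: RPM_A = 341, RPM_B = 892
omega = 2*pi*RPM/60, so omega_A/omega_B = RPM_A / RPM_B
omega_A/omega_B = 341 / 892
omega_A/omega_B = 341/892

341/892


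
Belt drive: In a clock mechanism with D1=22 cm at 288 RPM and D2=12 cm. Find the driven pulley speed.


Given: D1 = 22 cm, w1 = 288 RPM, D2 = 12 cm
Using D1*w1 = D2*w2
w2 = D1*w1 / D2
w2 = 22*288 / 12
w2 = 6336 / 12
w2 = 528 RPM

528 RPM


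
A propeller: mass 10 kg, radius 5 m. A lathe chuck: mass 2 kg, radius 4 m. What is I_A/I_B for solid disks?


Given: M1=10 kg, R1=5 m, M2=2 kg, R2=4 m
For a disk: I = (1/2)*M*R^2, so I_A/I_B = (M1*R1^2)/(M2*R2^2)
M1*R1^2 = 10*25 = 250
M2*R2^2 = 2*16 = 32
I_A/I_B = 250/32 = 125/16

125/16


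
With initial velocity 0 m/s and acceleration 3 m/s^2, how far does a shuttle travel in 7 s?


Given: v0 = 0 m/s, a = 3 m/s^2, t = 7 s
Using s = v0*t + (1/2)*a*t^2
s = 0*7 + (1/2)*3*7^2
s = 0 + (1/2)*147
s = 0 + 147/2
s = 147/2

147/2 m


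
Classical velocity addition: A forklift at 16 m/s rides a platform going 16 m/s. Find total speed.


Given: object velocity = 16 m/s, platform velocity = 16 m/s (same direction)
Using classical velocity addition: v_total = v_object + v_platform
v_total = 16 + 16
v_total = 32 m/s

32 m/s


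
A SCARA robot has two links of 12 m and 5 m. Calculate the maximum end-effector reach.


Given: L1 = 12 m, L2 = 5 m
For a 2-link planar arm, max reach = L1 + L2 (fully extended)
Max reach = 12 + 5
Max reach = 17 m

17 m


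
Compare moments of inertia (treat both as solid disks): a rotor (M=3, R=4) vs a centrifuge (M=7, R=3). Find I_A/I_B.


Given: M1=3 kg, R1=4 m, M2=7 kg, R2=3 m
For a disk: I = (1/2)*M*R^2, so I_A/I_B = (M1*R1^2)/(M2*R2^2)
M1*R1^2 = 3*16 = 48
M2*R2^2 = 7*9 = 63
I_A/I_B = 48/63 = 16/21

16/21


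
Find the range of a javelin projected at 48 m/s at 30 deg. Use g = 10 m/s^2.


Given: v0 = 48 m/s, theta = 30 deg, g = 10 m/s^2
sin(2*30) = sin(60) = sqrt(3)/2
Using R = v0^2 * sin(2*theta) / g
R = 48^2 * (sqrt(3)/2) / 10
R = 2304 * sqrt(3) / 20
R = 576/5*sqrt(3) m

576/5*sqrt(3) m


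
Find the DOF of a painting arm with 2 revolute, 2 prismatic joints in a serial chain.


Given: serial robot with 2 revolute, 2 prismatic joints
DOF contribution per joint type: revolute=1, prismatic=1, spherical=3, fixed=0
DOF = 2*1 + 2*1
DOF = 4

4


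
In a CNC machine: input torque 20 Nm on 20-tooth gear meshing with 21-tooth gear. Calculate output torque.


Given: N1 = 20, N2 = 21, T1 = 20 Nm
Using T2/T1 = N2/N1
T2 = T1 * N2 / N1
T2 = 20 * 21 / 20
T2 = 420 / 20
T2 = 21 Nm

21 Nm


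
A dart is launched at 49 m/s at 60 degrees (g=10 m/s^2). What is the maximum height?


Given: v0 = 49 m/s, theta = 60 deg, g = 10 m/s^2
sin^2(60) = 3/4
Using H = v0^2 * sin^2(theta) / (2*g)
H = 49^2 * 3/4 / (2*10)
H = 2401 * 3/4 / 20
H = 7203/4 / 20
H = 7203/80 m

7203/80 m


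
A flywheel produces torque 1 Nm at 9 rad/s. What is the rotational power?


Given: tau = 1 Nm, omega = 9 rad/s
Using P = tau * omega
P = 1 * 9
P = 9 W

9 W


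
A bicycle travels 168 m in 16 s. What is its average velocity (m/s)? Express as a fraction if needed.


Given: distance d = 168 m, time t = 16 s
Using v = d / t
v = 168 / 16
v = 21/2 m/s

21/2 m/s


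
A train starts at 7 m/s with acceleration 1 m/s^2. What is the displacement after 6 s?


Given: v0 = 7 m/s, a = 1 m/s^2, t = 6 s
Using s = v0*t + (1/2)*a*t^2
s = 7*6 + (1/2)*1*6^2
s = 42 + (1/2)*36
s = 42 + 18
s = 60

60 m


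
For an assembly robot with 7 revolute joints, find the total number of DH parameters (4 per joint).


Given: 7 joints, 4 DH parameters per joint (d, theta, a, alpha)
Total DH parameters = number_of_joints * 4
Total = 7 * 4
Total = 28

28


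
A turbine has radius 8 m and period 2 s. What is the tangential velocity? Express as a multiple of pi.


Given: radius r = 8 m, period T = 2 s
Using v = 2*pi*r / T
v = 2*pi*8 / 2
v = 16*pi / 2
v = 8*pi m/s

8*pi m/s


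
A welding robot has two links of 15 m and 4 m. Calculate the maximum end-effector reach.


Given: L1 = 15 m, L2 = 4 m
For a 2-link planar arm, max reach = L1 + L2 (fully extended)
Max reach = 15 + 4
Max reach = 19 m

19 m


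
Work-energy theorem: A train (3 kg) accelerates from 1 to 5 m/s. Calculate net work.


Given: m = 3 kg, v0 = 1 m/s, v = 5 m/s
Using W = (1/2)*m*(v^2 - v0^2)
v^2 = 5^2 = 25
v0^2 = 1^2 = 1
v^2 - v0^2 = 25 - 1 = 24
W = (1/2)*3*24 = 36 J

36 J


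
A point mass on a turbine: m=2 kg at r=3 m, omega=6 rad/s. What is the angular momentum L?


Given: m = 2 kg, r = 3 m, omega = 6 rad/s
For a point mass: I = m*r^2
I = 2*3^2 = 2*9 = 18
L = I*omega = 18*6
L = 108 kg*m^2/s

108 kg*m^2/s


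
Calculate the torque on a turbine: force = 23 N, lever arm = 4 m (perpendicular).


Given: F = 23 N, r = 4 m, angle = 90 deg (perpendicular)
Using tau = F * r * sin(90)
sin(90) = 1
tau = 23 * 4 * 1
tau = 92 Nm

92 Nm


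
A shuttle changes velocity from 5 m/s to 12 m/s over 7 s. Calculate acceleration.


Given: initial velocity v0 = 5 m/s, final velocity v = 12 m/s, time t = 7 s
Using a = (v - v0) / t
a = (12 - 5) / 7
a = 7 / 7
a = 1 m/s^2

1 m/s^2


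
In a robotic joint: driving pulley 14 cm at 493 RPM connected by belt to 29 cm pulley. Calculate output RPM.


Given: D1 = 14 cm, w1 = 493 RPM, D2 = 29 cm
Using D1*w1 = D2*w2
w2 = D1*w1 / D2
w2 = 14*493 / 29
w2 = 6902 / 29
w2 = 238 RPM

238 RPM


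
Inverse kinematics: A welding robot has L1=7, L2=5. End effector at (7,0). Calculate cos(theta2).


Given: L1 = 7, L2 = 5, target (x, y) = (7, 0)
Using cos(theta2) = (x^2 + y^2 - L1^2 - L2^2) / (2*L1*L2)
x^2 + y^2 = 7^2 + 0 = 49
L1^2 + L2^2 = 49 + 25 = 74
Numerator = 49 - 74 = -25
Denominator = 2*7*5 = 70
cos(theta2) = -25/70 = -5/14

-5/14


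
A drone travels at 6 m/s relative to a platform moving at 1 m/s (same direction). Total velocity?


Given: object velocity = 6 m/s, platform velocity = 1 m/s (same direction)
Using classical velocity addition: v_total = v_object + v_platform
v_total = 6 + 1
v_total = 7 m/s

7 m/s


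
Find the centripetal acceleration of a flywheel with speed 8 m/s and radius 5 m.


Given: v = 8 m/s, r = 5 m
Using a_c = v^2 / r
a_c = 8^2 / 5
a_c = 64 / 5
a_c = 64/5 m/s^2

64/5 m/s^2


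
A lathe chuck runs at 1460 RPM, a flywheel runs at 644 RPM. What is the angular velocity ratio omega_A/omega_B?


Given: RPM_A = 1460, RPM_B = 644
omega = 2*pi*RPM/60, so omega_A/omega_B = RPM_A / RPM_B
omega_A/omega_B = 1460 / 644
omega_A/omega_B = 365/161

365/161


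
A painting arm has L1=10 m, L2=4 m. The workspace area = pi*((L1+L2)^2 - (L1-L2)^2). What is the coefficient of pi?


Given: L1 = 10, L2 = 4
(L1+L2)^2 = (14)^2 = 196
(L1-L2)^2 = (6)^2 = 36
Difference = 196 - 36 = 160
This equals 4*L1*L2 = 4*10*4 = 160
Workspace area = 160*pi

160


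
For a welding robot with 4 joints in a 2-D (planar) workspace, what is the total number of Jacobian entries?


Given: task space dimension = 2, joints = 4
Jacobian is a 2 x 4 matrix
Total entries = rows * columns
Total = 2 * 4
Total = 8

8


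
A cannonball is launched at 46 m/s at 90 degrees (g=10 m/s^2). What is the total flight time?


Given: v0 = 46 m/s, theta = 90 deg, g = 10 m/s^2
sin(90) = 1
Using T = 2*v0*sin(theta) / g
T = 2*46*1 / 10
T = 92 / 10
T = 46/5 s

46/5 s


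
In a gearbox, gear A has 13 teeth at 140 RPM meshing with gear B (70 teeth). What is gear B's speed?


Given: N1 = 13 teeth, w1 = 140 RPM, N2 = 70 teeth
Using N1*w1 = N2*w2
w2 = N1*w1 / N2
w2 = 13*140 / 70
w2 = 1820 / 70
w2 = 26 RPM

26 RPM


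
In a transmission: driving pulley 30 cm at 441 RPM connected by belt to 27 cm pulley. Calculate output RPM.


Given: D1 = 30 cm, w1 = 441 RPM, D2 = 27 cm
Using D1*w1 = D2*w2
w2 = D1*w1 / D2
w2 = 30*441 / 27
w2 = 13230 / 27
w2 = 490 RPM

490 RPM


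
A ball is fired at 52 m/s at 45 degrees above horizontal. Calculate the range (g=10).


Given: v0 = 52 m/s, theta = 45 deg, g = 10 m/s^2
sin(2*45) = sin(90) = 1
Using R = v0^2 * sin(2*theta) / g
R = 52^2 * 1 / 10
R = 2704 / 10
R = 1352/5 m

1352/5 m


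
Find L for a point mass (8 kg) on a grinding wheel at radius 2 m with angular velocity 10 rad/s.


Given: m = 8 kg, r = 2 m, omega = 10 rad/s
For a point mass: I = m*r^2
I = 8*2^2 = 8*4 = 32
L = I*omega = 32*10
L = 320 kg*m^2/s

320 kg*m^2/s


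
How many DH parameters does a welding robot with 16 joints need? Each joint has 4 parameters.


Given: 16 joints, 4 DH parameters per joint (d, theta, a, alpha)
Total DH parameters = number_of_joints * 4
Total = 16 * 4
Total = 64

64


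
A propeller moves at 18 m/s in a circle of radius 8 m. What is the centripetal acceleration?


Given: v = 18 m/s, r = 8 m
Using a_c = v^2 / r
a_c = 18^2 / 8
a_c = 324 / 8
a_c = 81/2 m/s^2

81/2 m/s^2


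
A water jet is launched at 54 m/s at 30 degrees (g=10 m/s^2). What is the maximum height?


Given: v0 = 54 m/s, theta = 30 deg, g = 10 m/s^2
sin^2(30) = 1/4
Using H = v0^2 * sin^2(theta) / (2*g)
H = 54^2 * 1/4 / (2*10)
H = 2916 * 1/4 / 20
H = 729 / 20
H = 729/20 m

729/20 m


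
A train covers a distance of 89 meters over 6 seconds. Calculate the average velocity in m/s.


Given: distance d = 89 m, time t = 6 s
Using v = d / t
v = 89 / 6
v = 89/6 m/s

89/6 m/s


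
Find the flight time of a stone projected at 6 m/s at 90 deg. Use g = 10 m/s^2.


Given: v0 = 6 m/s, theta = 90 deg, g = 10 m/s^2
sin(90) = 1
Using T = 2*v0*sin(theta) / g
T = 2*6*1 / 10
T = 12 / 10
T = 6/5 s

6/5 s


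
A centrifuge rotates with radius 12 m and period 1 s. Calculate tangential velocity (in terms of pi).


Given: radius r = 12 m, period T = 1 s
Using v = 2*pi*r / T
v = 2*pi*12 / 1
v = 24*pi / 1
v = 24*pi m/s

24*pi m/s


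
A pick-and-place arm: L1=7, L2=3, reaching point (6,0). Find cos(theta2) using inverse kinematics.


Given: L1 = 7, L2 = 3, target (x, y) = (6, 0)
Using cos(theta2) = (x^2 + y^2 - L1^2 - L2^2) / (2*L1*L2)
x^2 + y^2 = 6^2 + 0 = 36
L1^2 + L2^2 = 49 + 9 = 58
Numerator = 36 - 58 = -22
Denominator = 2*7*3 = 42
cos(theta2) = -22/42 = -11/21

-11/21


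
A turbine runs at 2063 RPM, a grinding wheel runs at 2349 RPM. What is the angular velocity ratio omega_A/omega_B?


Given: RPM_A = 2063, RPM_B = 2349
omega = 2*pi*RPM/60, so omega_A/omega_B = RPM_A / RPM_B
omega_A/omega_B = 2063 / 2349
omega_A/omega_B = 2063/2349

2063/2349


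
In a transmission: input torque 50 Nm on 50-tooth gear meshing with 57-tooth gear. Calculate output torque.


Given: N1 = 50, N2 = 57, T1 = 50 Nm
Using T2/T1 = N2/N1
T2 = T1 * N2 / N1
T2 = 50 * 57 / 50
T2 = 2850 / 50
T2 = 57 Nm

57 Nm


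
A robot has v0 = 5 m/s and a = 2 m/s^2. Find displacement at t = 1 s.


Given: v0 = 5 m/s, a = 2 m/s^2, t = 1 s
Using s = v0*t + (1/2)*a*t^2
s = 5*1 + (1/2)*2*1^2
s = 5 + (1/2)*2
s = 5 + 1
s = 6

6 m


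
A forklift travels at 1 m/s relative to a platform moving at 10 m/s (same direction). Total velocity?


Given: object velocity = 1 m/s, platform velocity = 10 m/s (same direction)
Using classical velocity addition: v_total = v_object + v_platform
v_total = 1 + 10
v_total = 11 m/s

11 m/s


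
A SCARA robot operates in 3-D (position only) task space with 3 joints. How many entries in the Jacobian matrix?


Given: task space dimension = 3, joints = 3
Jacobian is a 3 x 3 matrix
Total entries = rows * columns
Total = 3 * 3
Total = 9

9


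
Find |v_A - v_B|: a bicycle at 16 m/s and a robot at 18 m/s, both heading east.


Given: v_A = 16 m/s east, v_B = 18 m/s east
Both move in the same direction; relative speed = |v_A - v_B|
|16 - 18| = |-2|
= 2 m/s

2 m/s


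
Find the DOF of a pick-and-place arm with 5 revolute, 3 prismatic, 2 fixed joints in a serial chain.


Given: serial robot with 5 revolute, 3 prismatic, 2 fixed joints
DOF contribution per joint type: revolute=1, prismatic=1, spherical=3, fixed=0
DOF = 5*1 + 3*1 + 2*0
DOF = 8

8


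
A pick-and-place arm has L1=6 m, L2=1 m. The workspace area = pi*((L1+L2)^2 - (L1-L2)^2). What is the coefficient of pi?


Given: L1 = 6, L2 = 1
(L1+L2)^2 = (7)^2 = 49
(L1-L2)^2 = (5)^2 = 25
Difference = 49 - 25 = 24
This equals 4*L1*L2 = 4*6*1 = 24
Workspace area = 24*pi

24


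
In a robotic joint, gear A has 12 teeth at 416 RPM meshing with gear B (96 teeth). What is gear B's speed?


Given: N1 = 12 teeth, w1 = 416 RPM, N2 = 96 teeth
Using N1*w1 = N2*w2
w2 = N1*w1 / N2
w2 = 12*416 / 96
w2 = 4992 / 96
w2 = 52 RPM

52 RPM


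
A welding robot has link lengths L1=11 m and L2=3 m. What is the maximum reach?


Given: L1 = 11 m, L2 = 3 m
For a 2-link planar arm, max reach = L1 + L2 (fully extended)
Max reach = 11 + 3
Max reach = 14 m

14 m


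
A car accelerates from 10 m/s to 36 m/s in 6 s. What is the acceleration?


Given: initial velocity v0 = 10 m/s, final velocity v = 36 m/s, time t = 6 s
Using a = (v - v0) / t
a = (36 - 10) / 6
a = 26 / 6
a = 13/3 m/s^2

13/3 m/s^2


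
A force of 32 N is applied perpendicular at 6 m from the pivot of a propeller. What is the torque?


Given: F = 32 N, r = 6 m, angle = 90 deg (perpendicular)
Using tau = F * r * sin(90)
sin(90) = 1
tau = 32 * 6 * 1
tau = 192 Nm

192 Nm


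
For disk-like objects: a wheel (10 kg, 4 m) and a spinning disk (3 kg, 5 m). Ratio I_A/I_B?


Given: M1=10 kg, R1=4 m, M2=3 kg, R2=5 m
For a disk: I = (1/2)*M*R^2, so I_A/I_B = (M1*R1^2)/(M2*R2^2)
M1*R1^2 = 10*16 = 160
M2*R2^2 = 3*25 = 75
I_A/I_B = 160/75 = 32/15

32/15


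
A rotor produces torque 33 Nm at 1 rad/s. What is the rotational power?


Given: tau = 33 Nm, omega = 1 rad/s
Using P = tau * omega
P = 33 * 1
P = 33 W

33 W


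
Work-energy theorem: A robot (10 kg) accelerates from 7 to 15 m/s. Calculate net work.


Given: m = 10 kg, v0 = 7 m/s, v = 15 m/s
Using W = (1/2)*m*(v^2 - v0^2)
v^2 = 15^2 = 225
v0^2 = 7^2 = 49
v^2 - v0^2 = 225 - 49 = 176
W = (1/2)*10*176 = 880 J

880 J


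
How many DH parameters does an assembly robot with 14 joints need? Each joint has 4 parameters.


Given: 14 joints, 4 DH parameters per joint (d, theta, a, alpha)
Total DH parameters = number_of_joints * 4
Total = 14 * 4
Total = 56

56


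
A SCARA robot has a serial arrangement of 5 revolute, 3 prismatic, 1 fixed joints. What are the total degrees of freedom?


Given: serial robot with 5 revolute, 3 prismatic, 1 fixed joints
DOF contribution per joint type: revolute=1, prismatic=1, spherical=3, fixed=0
DOF = 5*1 + 3*1 + 1*0
DOF = 8

8


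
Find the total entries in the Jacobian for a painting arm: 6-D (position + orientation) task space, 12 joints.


Given: task space dimension = 6, joints = 12
Jacobian is a 6 x 12 matrix
Total entries = rows * columns
Total = 6 * 12
Total = 72

72


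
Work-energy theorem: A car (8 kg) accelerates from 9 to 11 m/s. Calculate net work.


Given: m = 8 kg, v0 = 9 m/s, v = 11 m/s
Using W = (1/2)*m*(v^2 - v0^2)
v^2 = 11^2 = 121
v0^2 = 9^2 = 81
v^2 - v0^2 = 121 - 81 = 40
W = (1/2)*8*40 = 160 J

160 J


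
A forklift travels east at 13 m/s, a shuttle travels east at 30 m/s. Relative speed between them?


Given: v_A = 13 m/s east, v_B = 30 m/s east
Both move in the same direction; relative speed = |v_A - v_B|
|13 - 30| = |-17|
= 17 m/s

17 m/s


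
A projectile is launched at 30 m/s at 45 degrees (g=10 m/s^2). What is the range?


Given: v0 = 30 m/s, theta = 45 deg, g = 10 m/s^2
sin(2*45) = sin(90) = 1
Using R = v0^2 * sin(2*theta) / g
R = 30^2 * 1 / 10
R = 900 / 10
R = 90 m

90 m


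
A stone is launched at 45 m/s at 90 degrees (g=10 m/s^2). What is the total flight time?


Given: v0 = 45 m/s, theta = 90 deg, g = 10 m/s^2
sin(90) = 1
Using T = 2*v0*sin(theta) / g
T = 2*45*1 / 10
T = 90 / 10
T = 9 s

9 s


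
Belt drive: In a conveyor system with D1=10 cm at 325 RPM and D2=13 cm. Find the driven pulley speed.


Given: D1 = 10 cm, w1 = 325 RPM, D2 = 13 cm
Using D1*w1 = D2*w2
w2 = D1*w1 / D2
w2 = 10*325 / 13
w2 = 3250 / 13
w2 = 250 RPM

250 RPM


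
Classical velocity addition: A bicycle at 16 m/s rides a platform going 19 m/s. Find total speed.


Given: object velocity = 16 m/s, platform velocity = 19 m/s (same direction)
Using classical velocity addition: v_total = v_object + v_platform
v_total = 16 + 19
v_total = 35 m/s

35 m/s


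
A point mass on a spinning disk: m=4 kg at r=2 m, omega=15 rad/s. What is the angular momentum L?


Given: m = 4 kg, r = 2 m, omega = 15 rad/s
For a point mass: I = m*r^2
I = 4*2^2 = 4*4 = 16
L = I*omega = 16*15
L = 240 kg*m^2/s

240 kg*m^2/s


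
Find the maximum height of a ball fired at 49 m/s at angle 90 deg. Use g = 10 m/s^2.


Given: v0 = 49 m/s, theta = 90 deg, g = 10 m/s^2
sin^2(90) = 1
Using H = v0^2 * sin^2(theta) / (2*g)
H = 49^2 * 1 / (2*10)
H = 2401 * 1 / 20
H = 2401 / 20
H = 2401/20 m

2401/20 m


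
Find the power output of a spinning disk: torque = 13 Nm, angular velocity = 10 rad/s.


Given: tau = 13 Nm, omega = 10 rad/s
Using P = tau * omega
P = 13 * 10
P = 130 W

130 W


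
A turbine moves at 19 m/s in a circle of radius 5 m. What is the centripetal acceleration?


Given: v = 19 m/s, r = 5 m
Using a_c = v^2 / r
a_c = 19^2 / 5
a_c = 361 / 5
a_c = 361/5 m/s^2

361/5 m/s^2


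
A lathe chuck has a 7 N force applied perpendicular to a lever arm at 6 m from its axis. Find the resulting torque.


Given: F = 7 N, r = 6 m, angle = 90 deg (perpendicular)
Using tau = F * r * sin(90)
sin(90) = 1
tau = 7 * 6 * 1
tau = 42 Nm

42 Nm


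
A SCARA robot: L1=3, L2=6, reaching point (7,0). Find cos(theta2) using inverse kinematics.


Given: L1 = 3, L2 = 6, target (x, y) = (7, 0)
Using cos(theta2) = (x^2 + y^2 - L1^2 - L2^2) / (2*L1*L2)
x^2 + y^2 = 7^2 + 0 = 49
L1^2 + L2^2 = 9 + 36 = 45
Numerator = 49 - 45 = 4
Denominator = 2*3*6 = 36
cos(theta2) = 4/36 = 1/9

1/9


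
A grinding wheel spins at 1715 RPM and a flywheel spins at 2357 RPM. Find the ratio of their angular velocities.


Given: RPM_A = 1715, RPM_B = 2357
omega = 2*pi*RPM/60, so omega_A/omega_B = RPM_A / RPM_B
omega_A/omega_B = 1715 / 2357
omega_A/omega_B = 1715/2357

1715/2357


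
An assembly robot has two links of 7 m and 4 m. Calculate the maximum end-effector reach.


Given: L1 = 7 m, L2 = 4 m
For a 2-link planar arm, max reach = L1 + L2 (fully extended)
Max reach = 7 + 4
Max reach = 11 m

11 m


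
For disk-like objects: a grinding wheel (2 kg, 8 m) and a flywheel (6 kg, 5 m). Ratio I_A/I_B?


Given: M1=2 kg, R1=8 m, M2=6 kg, R2=5 m
For a disk: I = (1/2)*M*R^2, so I_A/I_B = (M1*R1^2)/(M2*R2^2)
M1*R1^2 = 2*64 = 128
M2*R2^2 = 6*25 = 150
I_A/I_B = 128/150 = 64/75

64/75


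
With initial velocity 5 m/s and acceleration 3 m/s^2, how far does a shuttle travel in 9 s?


Given: v0 = 5 m/s, a = 3 m/s^2, t = 9 s
Using s = v0*t + (1/2)*a*t^2
s = 5*9 + (1/2)*3*9^2
s = 45 + (1/2)*243
s = 45 + 243/2
s = 333/2

333/2 m


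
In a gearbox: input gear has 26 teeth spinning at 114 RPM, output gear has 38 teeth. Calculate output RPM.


Given: N1 = 26 teeth, w1 = 114 RPM, N2 = 38 teeth
Using N1*w1 = N2*w2
w2 = N1*w1 / N2
w2 = 26*114 / 38
w2 = 2964 / 38
w2 = 78 RPM

78 RPM


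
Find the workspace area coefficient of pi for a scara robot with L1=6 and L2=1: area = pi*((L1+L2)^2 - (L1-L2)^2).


Given: L1 = 6, L2 = 1
(L1+L2)^2 = (7)^2 = 49
(L1-L2)^2 = (5)^2 = 25
Difference = 49 - 25 = 24
This equals 4*L1*L2 = 4*6*1 = 24
Workspace area = 24*pi

24


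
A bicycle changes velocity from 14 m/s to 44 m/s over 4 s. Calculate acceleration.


Given: initial velocity v0 = 14 m/s, final velocity v = 44 m/s, time t = 4 s
Using a = (v - v0) / t
a = (44 - 14) / 4
a = 30 / 4
a = 15/2 m/s^2

15/2 m/s^2
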